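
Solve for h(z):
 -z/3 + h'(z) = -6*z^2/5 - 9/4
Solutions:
 h(z) = C1 - 2*z^3/5 + z^2/6 - 9*z/4


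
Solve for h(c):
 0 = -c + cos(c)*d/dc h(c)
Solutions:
 h(c) = C1 + Integral(c/cos(c), c)


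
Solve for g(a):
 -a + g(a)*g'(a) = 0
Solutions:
 g(a) = -sqrt(C1 + a^2)
 g(a) = sqrt(C1 + a^2)


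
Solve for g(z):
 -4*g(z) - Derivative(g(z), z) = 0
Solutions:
 g(z) = C1*exp(-4*z)


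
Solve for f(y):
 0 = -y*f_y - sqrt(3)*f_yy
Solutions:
 f(y) = C1 + C2*erf(sqrt(2)*3^(3/4)*y/6)


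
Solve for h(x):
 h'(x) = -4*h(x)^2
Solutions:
 h(x) = 1/(C1 + 4*x)


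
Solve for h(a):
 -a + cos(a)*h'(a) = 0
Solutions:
 h(a) = C1 + Integral(a/cos(a), a)


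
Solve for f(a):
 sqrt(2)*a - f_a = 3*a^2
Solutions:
 f(a) = C1 - a^3 + sqrt(2)*a^2/2


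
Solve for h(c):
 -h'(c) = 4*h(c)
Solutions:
 h(c) = C1*exp(-4*c)


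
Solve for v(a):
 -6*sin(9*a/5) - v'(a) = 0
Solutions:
 v(a) = C1 + 10*cos(9*a/5)/3


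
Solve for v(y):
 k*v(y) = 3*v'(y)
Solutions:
 v(y) = C1*exp(k*y/3)


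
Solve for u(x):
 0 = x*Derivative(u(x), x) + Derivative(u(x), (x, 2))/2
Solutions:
 u(x) = C1 + C2*erf(x)


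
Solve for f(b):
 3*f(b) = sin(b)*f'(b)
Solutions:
 f(b) = C1*(cos(b) - 1)^(3/2)/(cos(b) + 1)^(3/2)


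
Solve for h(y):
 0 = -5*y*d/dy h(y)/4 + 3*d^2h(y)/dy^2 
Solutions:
 h(y) = C1 + C2*erfi(sqrt(30)*y/12)


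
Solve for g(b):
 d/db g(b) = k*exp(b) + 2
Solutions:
 g(b) = C1 + 2*b + k*exp(b)


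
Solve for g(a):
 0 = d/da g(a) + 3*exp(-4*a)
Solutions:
 g(a) = C1 + 3*exp(-4*a)/4


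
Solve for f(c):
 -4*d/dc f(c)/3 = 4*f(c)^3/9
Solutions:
 f(c) = -sqrt(6)*sqrt(-1/(C1 - c))/2
 f(c) = sqrt(6)*sqrt(-1/(C1 - c))/2


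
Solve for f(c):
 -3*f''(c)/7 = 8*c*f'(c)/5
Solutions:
 f(c) = C1 + C2*erf(2*sqrt(105)*c/15)


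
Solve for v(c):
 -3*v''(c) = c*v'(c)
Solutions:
 v(c) = C1 + C2*erf(sqrt(6)*c/6)


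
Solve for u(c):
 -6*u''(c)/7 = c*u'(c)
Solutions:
 u(c) = C1 + C2*erf(sqrt(21)*c/6)


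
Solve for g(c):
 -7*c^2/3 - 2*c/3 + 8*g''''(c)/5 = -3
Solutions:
 g(c) = C1 + C2*c + C3*c^2 + C4*c^3 + 7*c^6/1728 + c^5/288 - 5*c^4/64


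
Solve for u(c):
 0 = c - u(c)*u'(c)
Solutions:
 u(c) = -sqrt(C1 + c^2)
 u(c) = sqrt(C1 + c^2)


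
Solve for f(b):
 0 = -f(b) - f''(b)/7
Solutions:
 f(b) = C1*sin(sqrt(7)*b) + C2*cos(sqrt(7)*b)


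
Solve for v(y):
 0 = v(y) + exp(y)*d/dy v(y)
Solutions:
 v(y) = C1*exp(exp(-y))


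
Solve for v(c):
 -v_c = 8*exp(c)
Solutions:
 v(c) = C1 - 8*exp(c)


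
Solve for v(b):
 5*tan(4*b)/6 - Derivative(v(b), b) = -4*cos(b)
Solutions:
 v(b) = C1 - 5*log(cos(4*b))/24 + 4*sin(b)


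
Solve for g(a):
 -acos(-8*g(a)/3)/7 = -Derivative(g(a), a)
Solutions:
 Integral(1/acos(-8*_y/3), (_y, g(a))) = C1 + a/7


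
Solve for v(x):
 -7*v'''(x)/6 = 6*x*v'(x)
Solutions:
 v(x) = C1 + Integral(C2*airyai(-42^(2/3)*x/7) + C3*airybi(-42^(2/3)*x/7), x)


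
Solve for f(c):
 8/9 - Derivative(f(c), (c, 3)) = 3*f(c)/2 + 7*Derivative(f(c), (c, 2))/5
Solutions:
 f(c) = C1*exp(c*(-28 + 98*2^(2/3)/(45*sqrt(64345) + 11497)^(1/3) + 2^(1/3)*(45*sqrt(64345) + 11497)^(1/3))/60)*sin(2^(1/3)*sqrt(3)*c*(-(45*sqrt(64345) + 11497)^(1/3) + 98*2^(1/3)/(45*sqrt(64345) + 11497)^(1/3))/60) + C2*exp(c*(-28 + 98*2^(2/3)/(45*sqrt(64345) + 11497)^(1/3) + 2^(1/3)*(45*sqrt(64345) + 11497)^(1/3))/60)*cos(2^(1/3)*sqrt(3)*c*(-(45*sqrt(64345) + 11497)^(1/3) + 98*2^(1/3)/(45*sqrt(64345) + 11497)^(1/3))/60) + C3*exp(-c*(98*2^(2/3)/(45*sqrt(64345) + 11497)^(1/3) + 14 + 2^(1/3)*(45*sqrt(64345) + 11497)^(1/3))/30) + 16/27


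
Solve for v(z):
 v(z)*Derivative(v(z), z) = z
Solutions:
 v(z) = -sqrt(C1 + z^2)
 v(z) = sqrt(C1 + z^2)


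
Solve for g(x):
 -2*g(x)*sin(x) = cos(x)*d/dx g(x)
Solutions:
 g(x) = C1*cos(x)^2


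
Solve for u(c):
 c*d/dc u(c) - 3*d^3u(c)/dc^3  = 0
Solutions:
 u(c) = C1 + Integral(C2*airyai(3^(2/3)*c/3) + C3*airybi(3^(2/3)*c/3), c)


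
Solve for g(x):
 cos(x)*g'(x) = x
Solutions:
 g(x) = C1 + Integral(x/cos(x), x)


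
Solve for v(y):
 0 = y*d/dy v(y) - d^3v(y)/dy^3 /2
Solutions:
 v(y) = C1 + Integral(C2*airyai(2^(1/3)*y) + C3*airybi(2^(1/3)*y), y)


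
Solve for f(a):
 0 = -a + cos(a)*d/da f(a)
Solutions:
 f(a) = C1 + Integral(a/cos(a), a)


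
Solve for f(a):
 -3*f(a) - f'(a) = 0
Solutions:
 f(a) = C1*exp(-3*a)


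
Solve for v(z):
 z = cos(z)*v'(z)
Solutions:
 v(z) = C1 + Integral(z/cos(z), z)


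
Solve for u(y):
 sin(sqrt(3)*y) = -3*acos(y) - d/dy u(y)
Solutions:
 u(y) = C1 - 3*y*acos(y) + 3*sqrt(1 - y^2) + sqrt(3)*cos(sqrt(3)*y)/3


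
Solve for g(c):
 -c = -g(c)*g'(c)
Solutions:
 g(c) = -sqrt(C1 + c^2)
 g(c) = sqrt(C1 + c^2)


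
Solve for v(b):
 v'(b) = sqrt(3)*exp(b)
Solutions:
 v(b) = C1 + sqrt(3)*exp(b)


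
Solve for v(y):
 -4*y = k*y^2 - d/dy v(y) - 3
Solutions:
 v(y) = C1 + k*y^3/3 + 2*y^2 - 3*y


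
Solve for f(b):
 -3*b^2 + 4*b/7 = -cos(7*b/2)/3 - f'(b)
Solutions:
 f(b) = C1 + b^3 - 2*b^2/7 - 2*sin(7*b/2)/21


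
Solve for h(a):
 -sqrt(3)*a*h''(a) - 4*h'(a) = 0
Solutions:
 h(a) = C1 + C2*a^(1 - 4*sqrt(3)/3)


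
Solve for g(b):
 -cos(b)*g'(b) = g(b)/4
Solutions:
 g(b) = C1*(sin(b) - 1)^(1/8)/(sin(b) + 1)^(1/8)


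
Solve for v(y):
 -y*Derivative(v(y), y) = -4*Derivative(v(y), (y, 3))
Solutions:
 v(y) = C1 + Integral(C2*airyai(2^(1/3)*y/2) + C3*airybi(2^(1/3)*y/2), y)


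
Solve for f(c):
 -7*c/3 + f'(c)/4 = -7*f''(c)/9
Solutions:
 f(c) = C1 + C2*exp(-9*c/28) + 14*c^2/3 - 784*c/27


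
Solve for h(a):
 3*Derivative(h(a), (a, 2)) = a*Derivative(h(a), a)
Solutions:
 h(a) = C1 + C2*erfi(sqrt(6)*a/6)


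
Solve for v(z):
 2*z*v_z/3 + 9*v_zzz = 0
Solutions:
 v(z) = C1 + Integral(C2*airyai(-2^(1/3)*z/3) + C3*airybi(-2^(1/3)*z/3), z)


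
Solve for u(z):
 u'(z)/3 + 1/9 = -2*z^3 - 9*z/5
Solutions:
 u(z) = C1 - 3*z^4/2 - 27*z^2/10 - z/3


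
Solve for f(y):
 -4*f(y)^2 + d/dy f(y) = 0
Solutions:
 f(y) = -1/(C1 + 4*y)


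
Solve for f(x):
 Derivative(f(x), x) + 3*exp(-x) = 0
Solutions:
 f(x) = C1 + 3*exp(-x)


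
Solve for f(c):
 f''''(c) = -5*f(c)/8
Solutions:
 f(c) = (C1*sin(2^(3/4)*5^(1/4)*c/4) + C2*cos(2^(3/4)*5^(1/4)*c/4))*exp(-2^(3/4)*5^(1/4)*c/4) + (C3*sin(2^(3/4)*5^(1/4)*c/4) + C4*cos(2^(3/4)*5^(1/4)*c/4))*exp(2^(3/4)*5^(1/4)*c/4)


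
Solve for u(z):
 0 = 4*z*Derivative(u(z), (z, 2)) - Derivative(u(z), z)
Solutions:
 u(z) = C1 + C2*z^(5/4)


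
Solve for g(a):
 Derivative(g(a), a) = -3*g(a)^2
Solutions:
 g(a) = 1/(C1 + 3*a)


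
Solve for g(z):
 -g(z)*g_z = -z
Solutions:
 g(z) = -sqrt(C1 + z^2)
 g(z) = sqrt(C1 + z^2)


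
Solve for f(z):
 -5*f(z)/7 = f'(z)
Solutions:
 f(z) = C1*exp(-5*z/7)


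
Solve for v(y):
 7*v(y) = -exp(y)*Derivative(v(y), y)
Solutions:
 v(y) = C1*exp(7*exp(-y))


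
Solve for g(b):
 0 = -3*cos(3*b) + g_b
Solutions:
 g(b) = C1 + sin(3*b)


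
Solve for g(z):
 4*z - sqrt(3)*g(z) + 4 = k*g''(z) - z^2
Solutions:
 g(z) = C1*exp(-3^(1/4)*z*sqrt(-1/k)) + C2*exp(3^(1/4)*z*sqrt(-1/k)) - 2*k/3 + sqrt(3)*z^2/3 + 4*sqrt(3)*z/3 + 4*sqrt(3)/3


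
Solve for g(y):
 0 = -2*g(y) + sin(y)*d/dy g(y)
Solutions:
 g(y) = C1*(cos(y) - 1)/(cos(y) + 1)


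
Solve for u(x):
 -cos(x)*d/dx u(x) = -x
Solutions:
 u(x) = C1 + Integral(x/cos(x), x)


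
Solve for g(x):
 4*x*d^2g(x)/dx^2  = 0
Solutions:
 g(x) = C1 + C2*x


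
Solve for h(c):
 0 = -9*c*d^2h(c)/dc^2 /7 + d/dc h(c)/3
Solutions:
 h(c) = C1 + C2*c^(34/27)


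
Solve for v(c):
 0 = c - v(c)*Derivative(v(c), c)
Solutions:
 v(c) = -sqrt(C1 + c^2)
 v(c) = sqrt(C1 + c^2)


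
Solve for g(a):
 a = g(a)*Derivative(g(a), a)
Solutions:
 g(a) = -sqrt(C1 + a^2)
 g(a) = sqrt(C1 + a^2)


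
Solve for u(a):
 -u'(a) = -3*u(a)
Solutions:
 u(a) = C1*exp(3*a)


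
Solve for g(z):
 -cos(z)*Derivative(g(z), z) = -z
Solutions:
 g(z) = C1 + Integral(z/cos(z), z)


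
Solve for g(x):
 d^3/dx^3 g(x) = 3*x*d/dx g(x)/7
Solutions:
 g(x) = C1 + Integral(C2*airyai(3^(1/3)*7^(2/3)*x/7) + C3*airybi(3^(1/3)*7^(2/3)*x/7), x)


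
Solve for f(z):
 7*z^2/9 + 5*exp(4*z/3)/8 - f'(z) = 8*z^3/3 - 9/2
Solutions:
 f(z) = C1 - 2*z^4/3 + 7*z^3/27 + 9*z/2 + 15*exp(4*z/3)/32


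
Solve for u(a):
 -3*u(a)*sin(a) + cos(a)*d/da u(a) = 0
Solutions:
 u(a) = C1/cos(a)^3


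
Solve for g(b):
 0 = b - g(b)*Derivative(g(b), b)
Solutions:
 g(b) = -sqrt(C1 + b^2)
 g(b) = sqrt(C1 + b^2)


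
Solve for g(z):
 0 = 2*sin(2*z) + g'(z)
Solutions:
 g(z) = C1 + cos(2*z)


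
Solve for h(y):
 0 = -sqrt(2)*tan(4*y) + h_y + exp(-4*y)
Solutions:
 h(y) = C1 + sqrt(2)*log(tan(4*y)^2 + 1)/8 + exp(-4*y)/4


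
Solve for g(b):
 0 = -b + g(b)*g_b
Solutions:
 g(b) = -sqrt(C1 + b^2)
 g(b) = sqrt(C1 + b^2)


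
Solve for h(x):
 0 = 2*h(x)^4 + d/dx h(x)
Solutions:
 h(x) = (-3^(2/3) - 3*3^(1/6)*I)*(1/(C1 + 2*x))^(1/3)/6
 h(x) = (-3^(2/3) + 3*3^(1/6)*I)*(1/(C1 + 2*x))^(1/3)/6
 h(x) = (1/(C1 + 6*x))^(1/3)


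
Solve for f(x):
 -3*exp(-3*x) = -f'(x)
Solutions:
 f(x) = C1 - exp(-3*x)


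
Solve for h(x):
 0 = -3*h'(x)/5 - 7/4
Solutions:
 h(x) = C1 - 35*x/12


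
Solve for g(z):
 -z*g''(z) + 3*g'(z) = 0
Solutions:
 g(z) = C1 + C2*z^4


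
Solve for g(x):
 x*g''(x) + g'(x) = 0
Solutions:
 g(x) = C1 + C2*log(x)


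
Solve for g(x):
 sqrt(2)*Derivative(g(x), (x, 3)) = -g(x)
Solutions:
 g(x) = C3*exp(-2^(5/6)*x/2) + (C1*sin(2^(5/6)*sqrt(3)*x/4) + C2*cos(2^(5/6)*sqrt(3)*x/4))*exp(2^(5/6)*x/4)


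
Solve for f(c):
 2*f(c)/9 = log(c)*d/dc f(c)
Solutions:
 f(c) = C1*exp(2*li(c)/9)


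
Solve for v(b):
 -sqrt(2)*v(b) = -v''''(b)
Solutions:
 v(b) = C1*exp(-2^(1/8)*b) + C2*exp(2^(1/8)*b) + C3*sin(2^(1/8)*b) + C4*cos(2^(1/8)*b)


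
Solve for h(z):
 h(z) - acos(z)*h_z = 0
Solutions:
 h(z) = C1*exp(Integral(1/acos(z), z))


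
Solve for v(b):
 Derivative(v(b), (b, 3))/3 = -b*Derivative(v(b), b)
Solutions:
 v(b) = C1 + Integral(C2*airyai(-3^(1/3)*b) + C3*airybi(-3^(1/3)*b), b)


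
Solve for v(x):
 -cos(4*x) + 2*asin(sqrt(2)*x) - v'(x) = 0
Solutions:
 v(x) = C1 + 2*x*asin(sqrt(2)*x) + sqrt(2)*sqrt(1 - 2*x^2) - sin(4*x)/4


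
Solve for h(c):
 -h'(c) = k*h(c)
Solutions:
 h(c) = C1*exp(-c*k)


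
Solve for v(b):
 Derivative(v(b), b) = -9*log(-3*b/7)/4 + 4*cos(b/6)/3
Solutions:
 v(b) = C1 - 9*b*log(-b)/4 - 9*b*log(3)/4 + 9*b/4 + 9*b*log(7)/4 + 8*sin(b/6)


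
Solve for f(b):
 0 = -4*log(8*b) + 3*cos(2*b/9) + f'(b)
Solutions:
 f(b) = C1 + 4*b*log(b) - 4*b + 12*b*log(2) - 27*sin(2*b/9)/2


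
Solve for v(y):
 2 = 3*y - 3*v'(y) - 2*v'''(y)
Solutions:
 v(y) = C1 + C2*sin(sqrt(6)*y/2) + C3*cos(sqrt(6)*y/2) + y^2/2 - 2*y/3


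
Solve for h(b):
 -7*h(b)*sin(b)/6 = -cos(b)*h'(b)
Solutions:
 h(b) = C1/cos(b)^(7/6)


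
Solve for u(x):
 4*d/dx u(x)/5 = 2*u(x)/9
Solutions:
 u(x) = C1*exp(5*x/18)


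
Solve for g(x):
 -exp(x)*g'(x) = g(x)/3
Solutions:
 g(x) = C1*exp(exp(-x)/3)


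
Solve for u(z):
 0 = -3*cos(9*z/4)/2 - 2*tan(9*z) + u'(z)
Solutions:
 u(z) = C1 - 2*log(cos(9*z))/9 + 2*sin(9*z/4)/3


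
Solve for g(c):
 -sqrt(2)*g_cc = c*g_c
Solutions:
 g(c) = C1 + C2*erf(2^(1/4)*c/2)


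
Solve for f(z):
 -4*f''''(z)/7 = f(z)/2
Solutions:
 f(z) = (C1*sin(2^(3/4)*7^(1/4)*z/4) + C2*cos(2^(3/4)*7^(1/4)*z/4))*exp(-2^(3/4)*7^(1/4)*z/4) + (C3*sin(2^(3/4)*7^(1/4)*z/4) + C4*cos(2^(3/4)*7^(1/4)*z/4))*exp(2^(3/4)*7^(1/4)*z/4)


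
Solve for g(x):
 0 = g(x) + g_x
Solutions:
 g(x) = C1*exp(-x)


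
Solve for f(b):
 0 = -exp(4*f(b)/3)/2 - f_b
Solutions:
 f(b) = 3*log(-(1/(C1 + 2*b))^(1/4)) + 3*log(3)/4
 f(b) = 3*log(1/(C1 + 2*b))/4 + 3*log(3)/4
 f(b) = 3*log(-I*(1/(C1 + 2*b))^(1/4)) + 3*log(3)/4
 f(b) = 3*log(I*(1/(C1 + 2*b))^(1/4)) + 3*log(3)/4


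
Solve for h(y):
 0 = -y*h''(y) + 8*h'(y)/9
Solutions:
 h(y) = C1 + C2*y^(17/9)


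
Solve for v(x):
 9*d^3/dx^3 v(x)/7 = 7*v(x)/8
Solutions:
 v(x) = C3*exp(3^(1/3)*7^(2/3)*x/6) + (C1*sin(3^(5/6)*7^(2/3)*x/12) + C2*cos(3^(5/6)*7^(2/3)*x/12))*exp(-3^(1/3)*7^(2/3)*x/12)


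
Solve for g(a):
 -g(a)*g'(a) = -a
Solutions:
 g(a) = -sqrt(C1 + a^2)
 g(a) = sqrt(C1 + a^2)


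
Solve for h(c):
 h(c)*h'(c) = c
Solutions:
 h(c) = -sqrt(C1 + c^2)
 h(c) = sqrt(C1 + c^2)


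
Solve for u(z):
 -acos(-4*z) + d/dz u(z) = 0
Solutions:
 u(z) = C1 + z*acos(-4*z) + sqrt(1 - 16*z^2)/4


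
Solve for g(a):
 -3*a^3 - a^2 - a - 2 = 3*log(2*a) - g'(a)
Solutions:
 g(a) = C1 + 3*a^4/4 + a^3/3 + a^2/2 + 3*a*log(a) - a + a*log(8)


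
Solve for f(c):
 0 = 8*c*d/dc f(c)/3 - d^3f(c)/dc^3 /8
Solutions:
 f(c) = C1 + Integral(C2*airyai(4*3^(2/3)*c/3) + C3*airybi(4*3^(2/3)*c/3), c)


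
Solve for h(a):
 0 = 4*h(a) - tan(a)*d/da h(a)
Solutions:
 h(a) = C1*sin(a)^4


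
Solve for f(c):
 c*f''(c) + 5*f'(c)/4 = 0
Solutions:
 f(c) = C1 + C2/c^(1/4)


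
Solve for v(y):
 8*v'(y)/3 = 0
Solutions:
 v(y) = C1


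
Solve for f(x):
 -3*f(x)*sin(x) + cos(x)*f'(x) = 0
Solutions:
 f(x) = C1/cos(x)^3


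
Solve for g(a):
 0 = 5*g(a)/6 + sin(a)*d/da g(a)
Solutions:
 g(a) = C1*(cos(a) + 1)^(5/12)/(cos(a) - 1)^(5/12)


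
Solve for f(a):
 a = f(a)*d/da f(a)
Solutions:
 f(a) = -sqrt(C1 + a^2)
 f(a) = sqrt(C1 + a^2)


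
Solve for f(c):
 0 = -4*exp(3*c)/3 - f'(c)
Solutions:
 f(c) = C1 - 4*exp(3*c)/9


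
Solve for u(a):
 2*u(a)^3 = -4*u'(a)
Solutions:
 u(a) = -sqrt(-1/(C1 - a))
 u(a) = sqrt(-1/(C1 - a))


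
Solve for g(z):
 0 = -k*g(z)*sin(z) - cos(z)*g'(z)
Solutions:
 g(z) = C1*exp(k*log(cos(z)))


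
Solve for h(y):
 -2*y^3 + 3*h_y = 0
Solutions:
 h(y) = C1 + y^4/6


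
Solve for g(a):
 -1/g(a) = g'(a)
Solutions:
 g(a) = -sqrt(C1 - 2*a)
 g(a) = sqrt(C1 - 2*a)


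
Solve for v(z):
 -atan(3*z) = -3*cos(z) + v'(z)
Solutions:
 v(z) = C1 - z*atan(3*z) + log(9*z^2 + 1)/6 + 3*sin(z)


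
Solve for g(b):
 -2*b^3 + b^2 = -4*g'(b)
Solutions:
 g(b) = C1 + b^4/8 - b^3/12


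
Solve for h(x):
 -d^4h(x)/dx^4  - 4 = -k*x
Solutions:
 h(x) = C1 + C2*x + C3*x^2 + C4*x^3 + k*x^5/120 - x^4/6


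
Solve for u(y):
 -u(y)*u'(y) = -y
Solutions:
 u(y) = -sqrt(C1 + y^2)
 u(y) = sqrt(C1 + y^2)


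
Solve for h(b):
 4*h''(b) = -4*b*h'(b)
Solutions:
 h(b) = C1 + C2*erf(sqrt(2)*b/2)


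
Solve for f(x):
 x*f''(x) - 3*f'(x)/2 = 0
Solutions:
 f(x) = C1 + C2*x^(5/2)


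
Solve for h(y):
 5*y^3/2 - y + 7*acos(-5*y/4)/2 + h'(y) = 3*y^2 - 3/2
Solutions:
 h(y) = C1 - 5*y^4/8 + y^3 + y^2/2 - 7*y*acos(-5*y/4)/2 - 3*y/2 - 7*sqrt(16 - 25*y^2)/10


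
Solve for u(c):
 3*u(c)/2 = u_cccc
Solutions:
 u(c) = C1*exp(-2^(3/4)*3^(1/4)*c/2) + C2*exp(2^(3/4)*3^(1/4)*c/2) + C3*sin(2^(3/4)*3^(1/4)*c/2) + C4*cos(2^(3/4)*3^(1/4)*c/2)


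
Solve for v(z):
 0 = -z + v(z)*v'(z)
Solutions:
 v(z) = -sqrt(C1 + z^2)
 v(z) = sqrt(C1 + z^2)


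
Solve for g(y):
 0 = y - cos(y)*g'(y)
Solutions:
 g(y) = C1 + Integral(y/cos(y), y)


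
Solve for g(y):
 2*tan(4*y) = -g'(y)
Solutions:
 g(y) = C1 + log(cos(4*y))/2


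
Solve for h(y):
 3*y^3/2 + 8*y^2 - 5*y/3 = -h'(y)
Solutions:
 h(y) = C1 - 3*y^4/8 - 8*y^3/3 + 5*y^2/6


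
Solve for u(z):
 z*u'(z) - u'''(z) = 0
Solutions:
 u(z) = C1 + Integral(C2*airyai(z) + C3*airybi(z), z)


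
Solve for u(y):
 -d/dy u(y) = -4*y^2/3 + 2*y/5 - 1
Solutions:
 u(y) = C1 + 4*y^3/9 - y^2/5 + y


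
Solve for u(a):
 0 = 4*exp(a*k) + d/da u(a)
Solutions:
 u(a) = C1 - 4*exp(a*k)/k


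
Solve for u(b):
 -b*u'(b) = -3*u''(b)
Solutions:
 u(b) = C1 + C2*erfi(sqrt(6)*b/6)


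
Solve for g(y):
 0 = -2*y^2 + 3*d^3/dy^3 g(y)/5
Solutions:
 g(y) = C1 + C2*y + C3*y^2 + y^5/18


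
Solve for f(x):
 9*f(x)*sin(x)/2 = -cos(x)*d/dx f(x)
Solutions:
 f(x) = C1*cos(x)^(9/2)


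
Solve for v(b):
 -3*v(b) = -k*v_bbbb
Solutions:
 v(b) = C1*exp(-3^(1/4)*b*(1/k)^(1/4)) + C2*exp(3^(1/4)*b*(1/k)^(1/4)) + C3*exp(-3^(1/4)*I*b*(1/k)^(1/4)) + C4*exp(3^(1/4)*I*b*(1/k)^(1/4))


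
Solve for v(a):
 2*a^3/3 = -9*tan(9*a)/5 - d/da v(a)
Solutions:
 v(a) = C1 - a^4/6 + log(cos(9*a))/5


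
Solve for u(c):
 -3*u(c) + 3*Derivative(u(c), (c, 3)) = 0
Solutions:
 u(c) = C3*exp(c) + (C1*sin(sqrt(3)*c/2) + C2*cos(sqrt(3)*c/2))*exp(-c/2)


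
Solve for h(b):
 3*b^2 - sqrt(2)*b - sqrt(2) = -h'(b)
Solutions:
 h(b) = C1 - b^3 + sqrt(2)*b^2/2 + sqrt(2)*b


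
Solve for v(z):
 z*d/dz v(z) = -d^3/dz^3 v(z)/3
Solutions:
 v(z) = C1 + Integral(C2*airyai(-3^(1/3)*z) + C3*airybi(-3^(1/3)*z), z)


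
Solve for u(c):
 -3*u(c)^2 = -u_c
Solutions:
 u(c) = -1/(C1 + 3*c)


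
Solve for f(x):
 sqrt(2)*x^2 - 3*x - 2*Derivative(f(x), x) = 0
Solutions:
 f(x) = C1 + sqrt(2)*x^3/6 - 3*x^2/4


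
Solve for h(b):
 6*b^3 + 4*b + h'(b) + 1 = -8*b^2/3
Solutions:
 h(b) = C1 - 3*b^4/2 - 8*b^3/9 - 2*b^2 - b


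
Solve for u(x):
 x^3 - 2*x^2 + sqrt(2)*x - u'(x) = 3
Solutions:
 u(x) = C1 + x^4/4 - 2*x^3/3 + sqrt(2)*x^2/2 - 3*x


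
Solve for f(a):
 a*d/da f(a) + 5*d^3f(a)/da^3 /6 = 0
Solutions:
 f(a) = C1 + Integral(C2*airyai(-5^(2/3)*6^(1/3)*a/5) + C3*airybi(-5^(2/3)*6^(1/3)*a/5), a)


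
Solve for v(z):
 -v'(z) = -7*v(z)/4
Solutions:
 v(z) = C1*exp(7*z/4)


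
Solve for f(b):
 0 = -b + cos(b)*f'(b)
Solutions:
 f(b) = C1 + Integral(b/cos(b), b)


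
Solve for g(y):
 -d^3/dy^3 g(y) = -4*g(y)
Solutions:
 g(y) = C3*exp(2^(2/3)*y) + (C1*sin(2^(2/3)*sqrt(3)*y/2) + C2*cos(2^(2/3)*sqrt(3)*y/2))*exp(-2^(2/3)*y/2)


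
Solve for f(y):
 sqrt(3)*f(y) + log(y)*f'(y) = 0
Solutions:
 f(y) = C1*exp(-sqrt(3)*li(y))


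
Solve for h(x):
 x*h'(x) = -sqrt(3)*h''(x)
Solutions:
 h(x) = C1 + C2*erf(sqrt(2)*3^(3/4)*x/6)


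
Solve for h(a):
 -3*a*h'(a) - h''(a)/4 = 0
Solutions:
 h(a) = C1 + C2*erf(sqrt(6)*a)


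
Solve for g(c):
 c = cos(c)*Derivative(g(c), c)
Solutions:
 g(c) = C1 + Integral(c/cos(c), c)


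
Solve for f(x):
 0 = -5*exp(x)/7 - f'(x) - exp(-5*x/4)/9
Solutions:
 f(x) = C1 - 5*exp(x)/7 + 4*exp(-5*x/4)/45


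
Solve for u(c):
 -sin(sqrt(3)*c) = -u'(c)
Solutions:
 u(c) = C1 - sqrt(3)*cos(sqrt(3)*c)/3


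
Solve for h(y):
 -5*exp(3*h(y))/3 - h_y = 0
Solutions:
 h(y) = log((-1 - sqrt(3)*I)*(1/(C1 + 5*y))^(1/3)/2)
 h(y) = log((-1 + sqrt(3)*I)*(1/(C1 + 5*y))^(1/3)/2)
 h(y) = log(1/(C1 + 5*y))/3


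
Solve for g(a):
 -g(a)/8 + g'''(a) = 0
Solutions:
 g(a) = C3*exp(a/2) + (C1*sin(sqrt(3)*a/4) + C2*cos(sqrt(3)*a/4))*exp(-a/4)


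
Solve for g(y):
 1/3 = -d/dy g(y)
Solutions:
 g(y) = C1 - y/3


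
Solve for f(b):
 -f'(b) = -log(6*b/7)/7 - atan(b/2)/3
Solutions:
 f(b) = C1 + b*log(b)/7 + b*atan(b/2)/3 - b*log(7)/7 - b/7 + b*log(6)/7 - log(b^2 + 4)/3


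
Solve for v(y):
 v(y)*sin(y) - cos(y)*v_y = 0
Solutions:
 v(y) = C1/cos(y)


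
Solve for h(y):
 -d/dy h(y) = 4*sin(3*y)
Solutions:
 h(y) = C1 + 4*cos(3*y)/3


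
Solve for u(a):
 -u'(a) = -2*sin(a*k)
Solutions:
 u(a) = C1 - 2*cos(a*k)/k


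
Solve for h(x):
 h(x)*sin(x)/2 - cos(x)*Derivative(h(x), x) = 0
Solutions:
 h(x) = C1/sqrt(cos(x))


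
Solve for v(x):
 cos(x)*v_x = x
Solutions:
 v(x) = C1 + Integral(x/cos(x), x)


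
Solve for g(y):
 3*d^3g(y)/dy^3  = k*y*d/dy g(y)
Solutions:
 g(y) = C1 + Integral(C2*airyai(3^(2/3)*k^(1/3)*y/3) + C3*airybi(3^(2/3)*k^(1/3)*y/3), y)


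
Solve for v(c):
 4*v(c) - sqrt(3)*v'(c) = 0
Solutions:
 v(c) = C1*exp(4*sqrt(3)*c/3)


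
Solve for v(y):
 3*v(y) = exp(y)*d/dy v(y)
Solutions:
 v(y) = C1*exp(-3*exp(-y))


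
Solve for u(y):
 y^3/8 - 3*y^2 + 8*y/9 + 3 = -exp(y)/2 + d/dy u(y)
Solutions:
 u(y) = C1 + y^4/32 - y^3 + 4*y^2/9 + 3*y + exp(y)/2


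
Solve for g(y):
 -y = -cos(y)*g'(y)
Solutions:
 g(y) = C1 + Integral(y/cos(y), y)


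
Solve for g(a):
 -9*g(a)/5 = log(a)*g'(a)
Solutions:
 g(a) = C1*exp(-9*li(a)/5)


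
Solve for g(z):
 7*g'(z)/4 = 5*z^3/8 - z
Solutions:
 g(z) = C1 + 5*z^4/56 - 2*z^2/7


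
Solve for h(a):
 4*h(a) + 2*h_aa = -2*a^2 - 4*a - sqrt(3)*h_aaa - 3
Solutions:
 h(a) = C1*exp(a*(-4*sqrt(3) + 2*2^(2/3)/(sqrt(267) + 85*sqrt(3)/9)^(1/3) + 3*2^(1/3)*(sqrt(267) + 85*sqrt(3)/9)^(1/3))/18)*sin(sqrt(3)*a*(-3*(2*sqrt(267) + 170*sqrt(3)/9)^(1/3) + 4/(2*sqrt(267) + 170*sqrt(3)/9)^(1/3))/18) + C2*exp(a*(-4*sqrt(3) + 2*2^(2/3)/(sqrt(267) + 85*sqrt(3)/9)^(1/3) + 3*2^(1/3)*(sqrt(267) + 85*sqrt(3)/9)^(1/3))/18)*cos(sqrt(3)*a*(-3*(2*sqrt(267) + 170*sqrt(3)/9)^(1/3) + 4/(2*sqrt(267) + 170*sqrt(3)/9)^(1/3))/18) + C3*exp(-a*(2*2^(2/3)/(sqrt(267) + 85*sqrt(3)/9)^(1/3) + 2*sqrt(3) + 3*2^(1/3)*(sqrt(267) + 85*sqrt(3)/9)^(1/3))/9) - a^2/2 - a - 1/4


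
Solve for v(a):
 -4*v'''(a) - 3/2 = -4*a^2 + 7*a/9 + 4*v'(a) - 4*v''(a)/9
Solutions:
 v(a) = C1 + a^3/3 + a^2/72 - 1537*a/648 + (C2*sin(sqrt(323)*a/18) + C3*cos(sqrt(323)*a/18))*exp(a/18)


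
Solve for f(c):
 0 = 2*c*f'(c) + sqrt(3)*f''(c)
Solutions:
 f(c) = C1 + C2*erf(3^(3/4)*c/3)


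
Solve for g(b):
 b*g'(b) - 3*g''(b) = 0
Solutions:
 g(b) = C1 + C2*erfi(sqrt(6)*b/6)


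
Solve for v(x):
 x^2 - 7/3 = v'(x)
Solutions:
 v(x) = C1 + x^3/3 - 7*x/3


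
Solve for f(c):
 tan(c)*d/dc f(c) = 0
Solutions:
 f(c) = C1


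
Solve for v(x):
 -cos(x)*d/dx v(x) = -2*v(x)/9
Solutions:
 v(x) = C1*(sin(x) + 1)^(1/9)/(sin(x) - 1)^(1/9)


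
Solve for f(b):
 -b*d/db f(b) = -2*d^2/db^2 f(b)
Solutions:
 f(b) = C1 + C2*erfi(b/2)


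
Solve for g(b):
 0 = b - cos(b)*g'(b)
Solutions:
 g(b) = C1 + Integral(b/cos(b), b)


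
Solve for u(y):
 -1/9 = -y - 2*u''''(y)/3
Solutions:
 u(y) = C1 + C2*y + C3*y^2 + C4*y^3 - y^5/80 + y^4/144


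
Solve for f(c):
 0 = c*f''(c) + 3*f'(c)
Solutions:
 f(c) = C1 + C2/c^2


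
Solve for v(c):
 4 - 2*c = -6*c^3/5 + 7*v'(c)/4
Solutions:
 v(c) = C1 + 6*c^4/35 - 4*c^2/7 + 16*c/7


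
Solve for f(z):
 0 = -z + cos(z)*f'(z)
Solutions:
 f(z) = C1 + Integral(z/cos(z), z)


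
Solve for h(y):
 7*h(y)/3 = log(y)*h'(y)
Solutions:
 h(y) = C1*exp(7*li(y)/3)


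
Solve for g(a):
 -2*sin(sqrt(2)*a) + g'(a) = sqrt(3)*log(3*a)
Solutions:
 g(a) = C1 + sqrt(3)*a*(log(a) - 1) + sqrt(3)*a*log(3) - sqrt(2)*cos(sqrt(2)*a)


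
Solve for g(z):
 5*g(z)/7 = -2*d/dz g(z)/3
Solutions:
 g(z) = C1*exp(-15*z/14)


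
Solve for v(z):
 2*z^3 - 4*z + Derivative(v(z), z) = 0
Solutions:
 v(z) = C1 - z^4/2 + 2*z^2


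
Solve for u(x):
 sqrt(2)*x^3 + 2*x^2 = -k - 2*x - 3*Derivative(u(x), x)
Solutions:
 u(x) = C1 - k*x/3 - sqrt(2)*x^4/12 - 2*x^3/9 - x^2/3


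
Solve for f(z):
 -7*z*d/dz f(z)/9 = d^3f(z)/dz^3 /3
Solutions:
 f(z) = C1 + Integral(C2*airyai(-3^(2/3)*7^(1/3)*z/3) + C3*airybi(-3^(2/3)*7^(1/3)*z/3), z)


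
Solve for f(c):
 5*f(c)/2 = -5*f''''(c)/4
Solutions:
 f(c) = (C1*sin(2^(3/4)*c/2) + C2*cos(2^(3/4)*c/2))*exp(-2^(3/4)*c/2) + (C3*sin(2^(3/4)*c/2) + C4*cos(2^(3/4)*c/2))*exp(2^(3/4)*c/2)


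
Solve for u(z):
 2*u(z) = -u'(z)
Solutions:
 u(z) = C1*exp(-2*z)


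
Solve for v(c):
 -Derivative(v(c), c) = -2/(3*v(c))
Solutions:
 v(c) = -sqrt(C1 + 12*c)/3
 v(c) = sqrt(C1 + 12*c)/3


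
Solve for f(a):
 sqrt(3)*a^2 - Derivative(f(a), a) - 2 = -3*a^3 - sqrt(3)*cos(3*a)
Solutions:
 f(a) = C1 + 3*a^4/4 + sqrt(3)*a^3/3 - 2*a + sqrt(3)*sin(3*a)/3


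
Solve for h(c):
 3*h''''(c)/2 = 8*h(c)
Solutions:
 h(c) = C1*exp(-2*3^(3/4)*c/3) + C2*exp(2*3^(3/4)*c/3) + C3*sin(2*3^(3/4)*c/3) + C4*cos(2*3^(3/4)*c/3)


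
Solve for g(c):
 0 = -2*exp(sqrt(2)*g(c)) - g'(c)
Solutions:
 g(c) = sqrt(2)*(2*log(1/(C1 + 2*c)) - log(2))/4


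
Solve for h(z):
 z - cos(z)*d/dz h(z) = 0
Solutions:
 h(z) = C1 + Integral(z/cos(z), z)


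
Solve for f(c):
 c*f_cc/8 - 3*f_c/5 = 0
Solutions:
 f(c) = C1 + C2*c^(29/5)


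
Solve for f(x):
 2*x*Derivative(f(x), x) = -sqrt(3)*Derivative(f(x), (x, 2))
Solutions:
 f(x) = C1 + C2*erf(3^(3/4)*x/3)


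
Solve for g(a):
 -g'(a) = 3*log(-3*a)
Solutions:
 g(a) = C1 - 3*a*log(-a) + 3*a*(1 - log(3))


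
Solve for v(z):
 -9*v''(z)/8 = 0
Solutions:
 v(z) = C1 + C2*z


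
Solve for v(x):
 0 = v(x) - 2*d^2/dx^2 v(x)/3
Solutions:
 v(x) = C1*exp(-sqrt(6)*x/2) + C2*exp(sqrt(6)*x/2)


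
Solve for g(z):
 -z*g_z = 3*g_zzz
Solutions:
 g(z) = C1 + Integral(C2*airyai(-3^(2/3)*z/3) + C3*airybi(-3^(2/3)*z/3), z)


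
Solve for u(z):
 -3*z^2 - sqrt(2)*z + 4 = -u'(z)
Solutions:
 u(z) = C1 + z^3 + sqrt(2)*z^2/2 - 4*z


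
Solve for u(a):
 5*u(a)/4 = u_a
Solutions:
 u(a) = C1*exp(5*a/4)


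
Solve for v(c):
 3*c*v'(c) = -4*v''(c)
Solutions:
 v(c) = C1 + C2*erf(sqrt(6)*c/4)


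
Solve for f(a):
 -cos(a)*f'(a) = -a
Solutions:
 f(a) = C1 + Integral(a/cos(a), a)


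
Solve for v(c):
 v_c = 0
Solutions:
 v(c) = C1


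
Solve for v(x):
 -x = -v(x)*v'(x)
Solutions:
 v(x) = -sqrt(C1 + x^2)
 v(x) = sqrt(C1 + x^2)


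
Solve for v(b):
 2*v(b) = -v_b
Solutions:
 v(b) = C1*exp(-2*b)


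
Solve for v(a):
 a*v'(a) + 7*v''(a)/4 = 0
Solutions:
 v(a) = C1 + C2*erf(sqrt(14)*a/7)


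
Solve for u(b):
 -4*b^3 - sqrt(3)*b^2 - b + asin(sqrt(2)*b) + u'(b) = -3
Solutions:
 u(b) = C1 + b^4 + sqrt(3)*b^3/3 + b^2/2 - b*asin(sqrt(2)*b) - 3*b - sqrt(2)*sqrt(1 - 2*b^2)/2


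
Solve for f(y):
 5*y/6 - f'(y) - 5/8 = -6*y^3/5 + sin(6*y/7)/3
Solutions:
 f(y) = C1 + 3*y^4/10 + 5*y^2/12 - 5*y/8 + 7*cos(6*y/7)/18


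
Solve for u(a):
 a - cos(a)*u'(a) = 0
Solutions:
 u(a) = C1 + Integral(a/cos(a), a)


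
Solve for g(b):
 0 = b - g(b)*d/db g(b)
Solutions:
 g(b) = -sqrt(C1 + b^2)
 g(b) = sqrt(C1 + b^2)


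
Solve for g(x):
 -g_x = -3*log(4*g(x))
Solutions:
 -Integral(1/(log(_y) + 2*log(2)), (_y, g(x)))/3 = C1 - x


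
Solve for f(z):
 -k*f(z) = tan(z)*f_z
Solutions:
 f(z) = C1*exp(-k*log(sin(z)))


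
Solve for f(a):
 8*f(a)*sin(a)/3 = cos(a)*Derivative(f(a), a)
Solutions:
 f(a) = C1/cos(a)^(8/3)


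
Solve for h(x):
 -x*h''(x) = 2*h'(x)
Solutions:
 h(x) = C1 + C2/x


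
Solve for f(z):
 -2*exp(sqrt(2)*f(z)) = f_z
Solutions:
 f(z) = sqrt(2)*(2*log(1/(C1 + 2*z)) - log(2))/4


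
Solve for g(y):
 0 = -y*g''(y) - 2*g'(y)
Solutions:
 g(y) = C1 + C2/y


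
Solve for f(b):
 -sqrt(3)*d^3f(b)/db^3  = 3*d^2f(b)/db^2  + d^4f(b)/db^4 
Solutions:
 f(b) = C1 + C2*b + (C3*sin(3*b/2) + C4*cos(3*b/2))*exp(-sqrt(3)*b/2)


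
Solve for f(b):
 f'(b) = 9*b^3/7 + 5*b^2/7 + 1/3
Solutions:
 f(b) = C1 + 9*b^4/28 + 5*b^3/21 + b/3


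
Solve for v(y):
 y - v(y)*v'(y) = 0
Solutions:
 v(y) = -sqrt(C1 + y^2)
 v(y) = sqrt(C1 + y^2)


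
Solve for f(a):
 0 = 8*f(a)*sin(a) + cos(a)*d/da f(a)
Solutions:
 f(a) = C1*cos(a)^8


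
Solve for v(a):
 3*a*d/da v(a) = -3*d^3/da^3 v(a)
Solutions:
 v(a) = C1 + Integral(C2*airyai(-a) + C3*airybi(-a), a)


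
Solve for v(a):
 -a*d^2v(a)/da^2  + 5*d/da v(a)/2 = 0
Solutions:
 v(a) = C1 + C2*a^(7/2)


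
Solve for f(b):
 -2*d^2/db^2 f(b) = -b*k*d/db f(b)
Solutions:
 f(b) = Piecewise((-sqrt(pi)*C1*erf(b*sqrt(-k)/2)/sqrt(-k) - C2, (k > 0) | (k < 0)), (-C1*b - C2, True))


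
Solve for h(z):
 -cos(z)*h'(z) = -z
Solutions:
 h(z) = C1 + Integral(z/cos(z), z)


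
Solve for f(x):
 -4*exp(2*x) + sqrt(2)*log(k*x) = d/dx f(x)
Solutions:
 f(x) = C1 + sqrt(2)*x*log(k*x) - sqrt(2)*x - 2*exp(2*x)


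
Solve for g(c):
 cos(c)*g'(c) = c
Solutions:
 g(c) = C1 + Integral(c/cos(c), c)


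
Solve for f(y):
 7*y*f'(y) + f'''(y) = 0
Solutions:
 f(y) = C1 + Integral(C2*airyai(-7^(1/3)*y) + C3*airybi(-7^(1/3)*y), y)


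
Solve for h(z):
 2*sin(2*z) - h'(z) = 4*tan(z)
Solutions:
 h(z) = C1 + 4*log(cos(z)) - cos(2*z)


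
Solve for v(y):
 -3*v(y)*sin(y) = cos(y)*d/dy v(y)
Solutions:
 v(y) = C1*cos(y)^3


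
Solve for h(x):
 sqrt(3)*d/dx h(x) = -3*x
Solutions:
 h(x) = C1 - sqrt(3)*x^2/2


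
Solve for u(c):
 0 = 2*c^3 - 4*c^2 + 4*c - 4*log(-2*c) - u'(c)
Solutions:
 u(c) = C1 + c^4/2 - 4*c^3/3 + 2*c^2 - 4*c*log(-c) + 4*c*(1 - log(2))


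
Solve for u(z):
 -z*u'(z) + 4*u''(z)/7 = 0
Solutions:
 u(z) = C1 + C2*erfi(sqrt(14)*z/4)


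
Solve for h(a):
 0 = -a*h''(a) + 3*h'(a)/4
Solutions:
 h(a) = C1 + C2*a^(7/4)


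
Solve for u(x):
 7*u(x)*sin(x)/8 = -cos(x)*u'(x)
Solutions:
 u(x) = C1*cos(x)^(7/8)


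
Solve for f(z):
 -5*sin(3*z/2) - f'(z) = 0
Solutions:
 f(z) = C1 + 10*cos(3*z/2)/3


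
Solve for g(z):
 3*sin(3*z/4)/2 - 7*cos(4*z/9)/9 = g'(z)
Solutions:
 g(z) = C1 - 7*sin(4*z/9)/4 - 2*cos(3*z/4)


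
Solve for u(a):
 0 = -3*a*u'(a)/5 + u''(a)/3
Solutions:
 u(a) = C1 + C2*erfi(3*sqrt(10)*a/10)


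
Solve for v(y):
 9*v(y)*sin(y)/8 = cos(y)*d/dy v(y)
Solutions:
 v(y) = C1/cos(y)^(9/8)


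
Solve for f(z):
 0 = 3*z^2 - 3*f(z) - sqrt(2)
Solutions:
 f(z) = z^2 - sqrt(2)/3


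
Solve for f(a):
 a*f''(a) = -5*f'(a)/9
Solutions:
 f(a) = C1 + C2*a^(4/9)


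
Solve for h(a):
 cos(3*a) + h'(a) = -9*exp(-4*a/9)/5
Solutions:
 h(a) = C1 - sin(3*a)/3 + 81*exp(-4*a/9)/20


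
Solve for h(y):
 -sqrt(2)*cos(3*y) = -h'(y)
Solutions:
 h(y) = C1 + sqrt(2)*sin(3*y)/3


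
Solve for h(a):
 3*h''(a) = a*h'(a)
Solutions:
 h(a) = C1 + C2*erfi(sqrt(6)*a/6)


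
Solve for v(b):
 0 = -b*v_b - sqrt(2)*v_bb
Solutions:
 v(b) = C1 + C2*erf(2^(1/4)*b/2)


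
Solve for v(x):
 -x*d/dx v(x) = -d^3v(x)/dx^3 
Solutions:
 v(x) = C1 + Integral(C2*airyai(x) + C3*airybi(x), x)


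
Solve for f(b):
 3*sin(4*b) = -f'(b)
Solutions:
 f(b) = C1 + 3*cos(4*b)/4


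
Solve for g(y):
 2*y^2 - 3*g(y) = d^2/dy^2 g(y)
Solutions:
 g(y) = C1*sin(sqrt(3)*y) + C2*cos(sqrt(3)*y) + 2*y^2/3 - 4/9


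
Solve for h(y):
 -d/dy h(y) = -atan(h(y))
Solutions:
 Integral(1/atan(_y), (_y, h(y))) = C1 + y


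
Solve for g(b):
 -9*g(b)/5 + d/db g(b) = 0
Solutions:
 g(b) = C1*exp(9*b/5)


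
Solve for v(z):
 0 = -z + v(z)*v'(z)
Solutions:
 v(z) = -sqrt(C1 + z^2)
 v(z) = sqrt(C1 + z^2)


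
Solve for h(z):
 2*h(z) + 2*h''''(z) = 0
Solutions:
 h(z) = (C1*sin(sqrt(2)*z/2) + C2*cos(sqrt(2)*z/2))*exp(-sqrt(2)*z/2) + (C3*sin(sqrt(2)*z/2) + C4*cos(sqrt(2)*z/2))*exp(sqrt(2)*z/2)


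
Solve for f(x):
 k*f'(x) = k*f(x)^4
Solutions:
 f(x) = (-1/(C1 + 3*x))^(1/3)
 f(x) = (-1/(C1 + x))^(1/3)*(-3^(2/3) - 3*3^(1/6)*I)/6
 f(x) = (-1/(C1 + x))^(1/3)*(-3^(2/3) + 3*3^(1/6)*I)/6


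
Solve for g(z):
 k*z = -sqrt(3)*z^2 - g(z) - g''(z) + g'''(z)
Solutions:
 g(z) = C1*exp(z*(-2^(2/3)*(3*sqrt(93) + 29)^(1/3) - 2*2^(1/3)/(3*sqrt(93) + 29)^(1/3) + 4)/12)*sin(2^(1/3)*sqrt(3)*z*(-2^(1/3)*(3*sqrt(93) + 29)^(1/3) + 2/(3*sqrt(93) + 29)^(1/3))/12) + C2*exp(z*(-2^(2/3)*(3*sqrt(93) + 29)^(1/3) - 2*2^(1/3)/(3*sqrt(93) + 29)^(1/3) + 4)/12)*cos(2^(1/3)*sqrt(3)*z*(-2^(1/3)*(3*sqrt(93) + 29)^(1/3) + 2/(3*sqrt(93) + 29)^(1/3))/12) + C3*exp(z*(2*2^(1/3)/(3*sqrt(93) + 29)^(1/3) + 2 + 2^(2/3)*(3*sqrt(93) + 29)^(1/3))/6) - k*z - sqrt(3)*z^2 + 2*sqrt(3)


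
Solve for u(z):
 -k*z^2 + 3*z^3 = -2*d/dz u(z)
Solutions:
 u(z) = C1 + k*z^3/6 - 3*z^4/8


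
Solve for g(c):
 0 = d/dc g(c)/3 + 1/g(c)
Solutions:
 g(c) = -sqrt(C1 - 6*c)
 g(c) = sqrt(C1 - 6*c)


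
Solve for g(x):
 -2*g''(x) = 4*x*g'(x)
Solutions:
 g(x) = C1 + C2*erf(x)


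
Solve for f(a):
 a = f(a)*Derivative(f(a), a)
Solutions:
 f(a) = -sqrt(C1 + a^2)
 f(a) = sqrt(C1 + a^2)


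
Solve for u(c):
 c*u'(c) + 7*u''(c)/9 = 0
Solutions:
 u(c) = C1 + C2*erf(3*sqrt(14)*c/14)


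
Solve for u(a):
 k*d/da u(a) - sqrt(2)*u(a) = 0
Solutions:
 u(a) = C1*exp(sqrt(2)*a/k)


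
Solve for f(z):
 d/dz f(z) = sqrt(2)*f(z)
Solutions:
 f(z) = C1*exp(sqrt(2)*z)


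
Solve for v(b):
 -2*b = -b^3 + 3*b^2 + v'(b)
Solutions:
 v(b) = C1 + b^4/4 - b^3 - b^2


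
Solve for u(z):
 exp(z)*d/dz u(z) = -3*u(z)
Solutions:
 u(z) = C1*exp(3*exp(-z))


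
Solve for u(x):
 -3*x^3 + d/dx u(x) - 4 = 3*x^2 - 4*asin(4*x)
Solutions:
 u(x) = C1 + 3*x^4/4 + x^3 - 4*x*asin(4*x) + 4*x - sqrt(1 - 16*x^2)


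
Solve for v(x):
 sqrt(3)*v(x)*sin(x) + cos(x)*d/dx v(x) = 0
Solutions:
 v(x) = C1*cos(x)^(sqrt(3))


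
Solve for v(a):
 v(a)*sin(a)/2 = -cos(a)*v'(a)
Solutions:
 v(a) = C1*sqrt(cos(a))


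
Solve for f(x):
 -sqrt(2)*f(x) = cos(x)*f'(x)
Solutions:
 f(x) = C1*(sin(x) - 1)^(sqrt(2)/2)/(sin(x) + 1)^(sqrt(2)/2)


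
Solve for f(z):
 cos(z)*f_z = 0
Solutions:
 f(z) = C1


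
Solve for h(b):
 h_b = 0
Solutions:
 h(b) = C1


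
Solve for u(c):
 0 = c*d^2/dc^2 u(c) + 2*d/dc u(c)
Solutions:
 u(c) = C1 + C2/c


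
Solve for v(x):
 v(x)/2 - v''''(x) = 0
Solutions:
 v(x) = C1*exp(-2^(3/4)*x/2) + C2*exp(2^(3/4)*x/2) + C3*sin(2^(3/4)*x/2) + C4*cos(2^(3/4)*x/2)


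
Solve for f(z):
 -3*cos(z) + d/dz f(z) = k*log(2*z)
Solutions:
 f(z) = C1 + k*z*(log(z) - 1) + k*z*log(2) + 3*sin(z)


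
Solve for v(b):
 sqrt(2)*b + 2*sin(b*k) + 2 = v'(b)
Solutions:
 v(b) = C1 + sqrt(2)*b^2/2 + 2*b - 2*cos(b*k)/k


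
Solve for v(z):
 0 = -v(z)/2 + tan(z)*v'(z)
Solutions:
 v(z) = C1*sqrt(sin(z))


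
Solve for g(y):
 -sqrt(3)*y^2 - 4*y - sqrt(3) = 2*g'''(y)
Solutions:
 g(y) = C1 + C2*y + C3*y^2 - sqrt(3)*y^5/120 - y^4/12 - sqrt(3)*y^3/12


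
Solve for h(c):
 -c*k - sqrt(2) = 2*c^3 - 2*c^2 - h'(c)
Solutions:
 h(c) = C1 + c^4/2 - 2*c^3/3 + c^2*k/2 + sqrt(2)*c


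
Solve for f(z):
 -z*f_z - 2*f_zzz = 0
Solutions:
 f(z) = C1 + Integral(C2*airyai(-2^(2/3)*z/2) + C3*airybi(-2^(2/3)*z/2), z)


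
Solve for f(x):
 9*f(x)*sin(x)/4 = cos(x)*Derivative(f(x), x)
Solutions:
 f(x) = C1/cos(x)^(9/4)


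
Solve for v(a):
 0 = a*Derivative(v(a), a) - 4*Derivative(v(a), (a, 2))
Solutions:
 v(a) = C1 + C2*erfi(sqrt(2)*a/4)


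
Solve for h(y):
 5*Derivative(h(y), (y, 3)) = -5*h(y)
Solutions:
 h(y) = C3*exp(-y) + (C1*sin(sqrt(3)*y/2) + C2*cos(sqrt(3)*y/2))*exp(y/2)


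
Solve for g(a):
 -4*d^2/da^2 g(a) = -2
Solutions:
 g(a) = C1 + C2*a + a^2/4


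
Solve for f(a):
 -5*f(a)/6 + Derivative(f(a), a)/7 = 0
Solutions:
 f(a) = C1*exp(35*a/6)


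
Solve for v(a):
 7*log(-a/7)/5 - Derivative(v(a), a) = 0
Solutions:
 v(a) = C1 + 7*a*log(-a)/5 + 7*a*(-log(7) - 1)/5


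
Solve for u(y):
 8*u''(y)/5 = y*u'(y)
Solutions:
 u(y) = C1 + C2*erfi(sqrt(5)*y/4)


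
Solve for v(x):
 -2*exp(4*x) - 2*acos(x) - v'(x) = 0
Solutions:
 v(x) = C1 - 2*x*acos(x) + 2*sqrt(1 - x^2) - exp(4*x)/2


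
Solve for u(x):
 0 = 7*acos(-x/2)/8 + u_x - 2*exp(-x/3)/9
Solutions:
 u(x) = C1 - 7*x*acos(-x/2)/8 - 7*sqrt(4 - x^2)/8 - 2*exp(-x/3)/3


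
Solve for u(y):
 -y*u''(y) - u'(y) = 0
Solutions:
 u(y) = C1 + C2*log(y)


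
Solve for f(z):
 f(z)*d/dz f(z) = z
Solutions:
 f(z) = -sqrt(C1 + z^2)
 f(z) = sqrt(C1 + z^2)


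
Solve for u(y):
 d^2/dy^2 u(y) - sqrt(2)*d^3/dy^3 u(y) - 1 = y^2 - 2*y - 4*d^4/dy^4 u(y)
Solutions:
 u(y) = C1 + C2*y + y^4/12 + y^3*(-1 + sqrt(2))/3 + y^2*(-3/2 - sqrt(2)) + (C3*sin(sqrt(14)*y/8) + C4*cos(sqrt(14)*y/8))*exp(sqrt(2)*y/8)


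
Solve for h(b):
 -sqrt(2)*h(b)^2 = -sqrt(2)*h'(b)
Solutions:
 h(b) = -1/(C1 + b)


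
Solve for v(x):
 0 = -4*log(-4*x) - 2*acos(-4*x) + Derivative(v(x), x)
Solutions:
 v(x) = C1 + 4*x*log(-x) + 2*x*acos(-4*x) - 4*x + 8*x*log(2) + sqrt(1 - 16*x^2)/2


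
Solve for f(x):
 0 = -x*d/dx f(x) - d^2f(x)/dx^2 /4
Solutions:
 f(x) = C1 + C2*erf(sqrt(2)*x)


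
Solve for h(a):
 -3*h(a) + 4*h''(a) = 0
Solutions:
 h(a) = C1*exp(-sqrt(3)*a/2) + C2*exp(sqrt(3)*a/2)


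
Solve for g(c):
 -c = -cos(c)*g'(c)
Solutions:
 g(c) = C1 + Integral(c/cos(c), c)


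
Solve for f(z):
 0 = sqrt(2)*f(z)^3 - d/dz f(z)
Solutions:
 f(z) = -sqrt(2)*sqrt(-1/(C1 + sqrt(2)*z))/2
 f(z) = sqrt(2)*sqrt(-1/(C1 + sqrt(2)*z))/2


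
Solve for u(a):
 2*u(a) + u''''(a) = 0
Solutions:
 u(a) = (C1*sin(2^(3/4)*a/2) + C2*cos(2^(3/4)*a/2))*exp(-2^(3/4)*a/2) + (C3*sin(2^(3/4)*a/2) + C4*cos(2^(3/4)*a/2))*exp(2^(3/4)*a/2)


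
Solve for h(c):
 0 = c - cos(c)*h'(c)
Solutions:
 h(c) = C1 + Integral(c/cos(c), c)


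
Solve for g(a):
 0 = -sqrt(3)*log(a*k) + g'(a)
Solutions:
 g(a) = C1 + sqrt(3)*a*log(a*k) - sqrt(3)*a


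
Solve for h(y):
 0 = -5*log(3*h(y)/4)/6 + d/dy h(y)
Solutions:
 6*Integral(1/(-log(_y) - log(3) + 2*log(2)), (_y, h(y)))/5 = C1 - y


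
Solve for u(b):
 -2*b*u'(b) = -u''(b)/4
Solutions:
 u(b) = C1 + C2*erfi(2*b)


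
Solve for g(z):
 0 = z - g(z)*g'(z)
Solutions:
 g(z) = -sqrt(C1 + z^2)
 g(z) = sqrt(C1 + z^2)


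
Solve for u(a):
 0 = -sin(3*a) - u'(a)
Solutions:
 u(a) = C1 + cos(3*a)/3


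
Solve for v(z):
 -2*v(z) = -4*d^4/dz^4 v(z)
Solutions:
 v(z) = C1*exp(-2^(3/4)*z/2) + C2*exp(2^(3/4)*z/2) + C3*sin(2^(3/4)*z/2) + C4*cos(2^(3/4)*z/2)


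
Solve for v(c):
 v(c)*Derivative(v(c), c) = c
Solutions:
 v(c) = -sqrt(C1 + c^2)
 v(c) = sqrt(C1 + c^2)


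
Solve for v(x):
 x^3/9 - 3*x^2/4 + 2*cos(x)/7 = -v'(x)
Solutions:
 v(x) = C1 - x^4/36 + x^3/4 - 2*sin(x)/7


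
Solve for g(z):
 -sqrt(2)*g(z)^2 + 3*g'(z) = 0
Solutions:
 g(z) = -3/(C1 + sqrt(2)*z)


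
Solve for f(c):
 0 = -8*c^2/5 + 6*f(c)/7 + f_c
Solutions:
 f(c) = C1*exp(-6*c/7) + 28*c^2/15 - 196*c/45 + 686/135


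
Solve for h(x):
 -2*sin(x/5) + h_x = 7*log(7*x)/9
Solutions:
 h(x) = C1 + 7*x*log(x)/9 - 7*x/9 + 7*x*log(7)/9 - 10*cos(x/5)


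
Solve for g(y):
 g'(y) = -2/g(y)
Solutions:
 g(y) = -sqrt(C1 - 4*y)
 g(y) = sqrt(C1 - 4*y)


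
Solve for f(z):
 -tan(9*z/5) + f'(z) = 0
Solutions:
 f(z) = C1 - 5*log(cos(9*z/5))/9


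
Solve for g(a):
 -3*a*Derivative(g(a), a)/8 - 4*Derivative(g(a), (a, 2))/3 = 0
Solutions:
 g(a) = C1 + C2*erf(3*a/8)


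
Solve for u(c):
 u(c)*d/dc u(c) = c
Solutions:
 u(c) = -sqrt(C1 + c^2)
 u(c) = sqrt(C1 + c^2)


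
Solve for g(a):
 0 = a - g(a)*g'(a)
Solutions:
 g(a) = -sqrt(C1 + a^2)
 g(a) = sqrt(C1 + a^2)


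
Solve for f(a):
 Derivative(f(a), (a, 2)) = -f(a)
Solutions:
 f(a) = C1*sin(a) + C2*cos(a)


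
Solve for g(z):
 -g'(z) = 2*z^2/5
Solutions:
 g(z) = C1 - 2*z^3/15


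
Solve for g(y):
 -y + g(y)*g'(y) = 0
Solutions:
 g(y) = -sqrt(C1 + y^2)
 g(y) = sqrt(C1 + y^2)


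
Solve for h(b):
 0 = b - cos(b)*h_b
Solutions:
 h(b) = C1 + Integral(b/cos(b), b)


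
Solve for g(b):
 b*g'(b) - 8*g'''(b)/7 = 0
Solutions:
 g(b) = C1 + Integral(C2*airyai(7^(1/3)*b/2) + C3*airybi(7^(1/3)*b/2), b)


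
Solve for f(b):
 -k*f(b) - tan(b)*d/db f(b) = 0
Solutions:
 f(b) = C1*exp(-k*log(sin(b)))


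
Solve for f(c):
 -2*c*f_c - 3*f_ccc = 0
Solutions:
 f(c) = C1 + Integral(C2*airyai(-2^(1/3)*3^(2/3)*c/3) + C3*airybi(-2^(1/3)*3^(2/3)*c/3), c)


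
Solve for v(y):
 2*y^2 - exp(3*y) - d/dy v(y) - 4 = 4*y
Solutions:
 v(y) = C1 + 2*y^3/3 - 2*y^2 - 4*y - exp(3*y)/3


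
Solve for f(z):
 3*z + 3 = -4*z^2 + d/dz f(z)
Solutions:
 f(z) = C1 + 4*z^3/3 + 3*z^2/2 + 3*z


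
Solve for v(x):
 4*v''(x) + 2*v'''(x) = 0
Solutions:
 v(x) = C1 + C2*x + C3*exp(-2*x)


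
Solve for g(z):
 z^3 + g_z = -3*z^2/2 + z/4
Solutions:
 g(z) = C1 - z^4/4 - z^3/2 + z^2/8


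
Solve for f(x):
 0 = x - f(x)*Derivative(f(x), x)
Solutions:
 f(x) = -sqrt(C1 + x^2)
 f(x) = sqrt(C1 + x^2)
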